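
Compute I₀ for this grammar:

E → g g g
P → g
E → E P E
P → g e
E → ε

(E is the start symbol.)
First, augment the grammar with E' → E
I₀ = CLOSURE({ [E' → . E] }):
  [E' → . E] has the dot before E: add [E → . g g g], [E → . E P E], [E → .]
No further items can be added.

I₀ = { [E → . E P E], [E → . g g g], [E → .], [E' → . E] }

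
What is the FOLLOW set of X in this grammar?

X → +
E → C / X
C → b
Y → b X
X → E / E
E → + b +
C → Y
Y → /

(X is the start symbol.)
{ $, '/' }

To compute FOLLOW(X), find every occurrence of X on a right-hand side N → α X β: add FIRST(β) \ {ε}, and if β is empty or nullable also add FOLLOW(N). Iterate to a fixed point.

X is the start symbol, so $ ∈ FOLLOW(X).
In E → C / X: X is at the end, add FOLLOW(E)
In Y → b X: X is at the end, add FOLLOW(Y)

The FOLLOW sets referred to above (computed the same way, to a fixed point):
  FOLLOW(E) = { $, '/' }
  FOLLOW(Y) = { '/' }

Taking the union: FOLLOW(X) = { $, '/' }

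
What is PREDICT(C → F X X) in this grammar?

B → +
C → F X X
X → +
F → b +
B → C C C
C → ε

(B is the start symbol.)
PREDICT(C → F X X) = (FIRST(RHS) \ {ε}) ∪ (FOLLOW(C) if ε ∈ FIRST(RHS), i.e. RHS ⇒* ε)
FIRST(F) = { 'b' }
FIRST(F X X) = { 'b' }
ε ∉ FIRST(F X X), so FOLLOW(C) is not added.
PREDICT(C → F X X) = { 'b' }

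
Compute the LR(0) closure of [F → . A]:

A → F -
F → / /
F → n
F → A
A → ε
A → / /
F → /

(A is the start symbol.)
To compute CLOSURE, for each item [A → α.Bβ] where B is a non-terminal, add [B → .γ] for all productions B → γ; repeat for the newly added items until nothing changes.

Start with: [F → . A]
  [F → . A] has the dot before A: add [A → . F -], [A → .], [A → . / /]
  [A → . F -] has the dot before F: add [F → . / /], [F → . n], [F → . /]
No further items can be added.

CLOSURE = { [A → . / /], [A → . F -], [A → .], [F → . / /], [F → . /], [F → . A], [F → . n] }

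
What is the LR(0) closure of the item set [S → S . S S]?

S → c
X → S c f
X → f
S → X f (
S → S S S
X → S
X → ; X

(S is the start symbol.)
To compute CLOSURE, for each item [A → α.Bβ] where B is a non-terminal, add [B → .γ] for all productions B → γ; repeat for the newly added items until nothing changes.

Start with: [S → S . S S]
  [S → S . S S] has the dot before S: add [S → . c], [S → . X f (], [S → . S S S]
  [S → . X f (] has the dot before X: add [X → . S c f], [X → . f], [X → . S], [X → . ; X]
No further items can be added.

CLOSURE = { [S → . S S S], [S → . X f (], [S → . c], [S → S . S S], [X → . ; X], [X → . S c f], [X → . S], [X → . f] }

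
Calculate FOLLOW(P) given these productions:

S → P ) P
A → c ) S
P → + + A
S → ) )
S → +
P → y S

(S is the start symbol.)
{ $, ')' }

In S → P ) P: P is followed by ')' P, add FIRST(')' P) \ {ε} = { ')' }
In S → P ) P: P is at the end, add FOLLOW(S)

The FOLLOW sets referred to above (computed the same way, to a fixed point):
  FOLLOW(S) = { $, ')' }

Taking the union: FOLLOW(P) = { $, ')' }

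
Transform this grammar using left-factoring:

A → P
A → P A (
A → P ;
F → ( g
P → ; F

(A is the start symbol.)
Left-factoring transforms A → αβ₁ | αβ₂ into A → αA' and A' → β₁ | β₂
(α is the longest common prefix among the alternatives). Repeat until
no nonterminal has two alternatives with a common prefix.

Round 1: A has alternatives sharing prefix 'P'. Introduce A': A → P A'
  Add: A' → ε
  Add: A' → A (
  Add: A' → ;

No remaining common prefixes — done.

Resulting grammar:
A → P A'
A' → ε
A' → A (
A' → ;
F → ( g
P → ; F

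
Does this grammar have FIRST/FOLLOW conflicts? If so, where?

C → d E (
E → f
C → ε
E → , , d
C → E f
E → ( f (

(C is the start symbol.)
Nullable non-terminals: C.
FIRST sets used below: FIRST(E) = { '(', ',', 'f' }

C: nullable alternative(s) C → ε; FOLLOW(C) = { $ }
  C → d E (: FIRST \ {ε} = { 'd' } — disjoint from FOLLOW(C)
  C → ε: FIRST \ {ε} = { } — this is the only nullable alternative, skip
  C → E f: FIRST \ {ε} = { '(', ',', 'f' } — disjoint from FOLLOW(C)

E has no nullable alternative, so no FIRST/FOLLOW check is needed there.

No FIRST/FOLLOW conflicts found.

Answer: No FIRST/FOLLOW conflicts.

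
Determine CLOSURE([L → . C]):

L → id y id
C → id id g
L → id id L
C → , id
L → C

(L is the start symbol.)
{ [C → . , id], [C → . id id g], [L → . C] }

To compute CLOSURE, for each item [A → α.Bβ] where B is a non-terminal, add [B → .γ] for all productions B → γ; repeat for the newly added items until nothing changes.

Start with: [L → . C]
  [L → . C] has the dot before C: add [C → . id id g], [C → . , id]
No further items can be added.

CLOSURE = { [C → . , id], [C → . id id g], [L → . C] }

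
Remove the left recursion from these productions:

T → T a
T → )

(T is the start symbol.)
T is directly left-recursive. The standard transformation for
  A → A α₁ | ... | A α_m | β₁ | ... | β_n
is
  A  → β₁ A' | ... | β_n A'
  A' → α₁ A' | ... | α_m A' | ε

T → ) becomes T → ) T'
T → T a becomes T' → a T'
Add T' → ε

Resulting grammar:
T → ) T'
T' → a T'
T' → ε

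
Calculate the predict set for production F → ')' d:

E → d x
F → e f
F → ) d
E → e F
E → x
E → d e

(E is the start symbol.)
{ ')' }

PREDICT(F → ')' d) = (FIRST(RHS) \ {ε}) ∪ (FOLLOW(F) if ε ∈ FIRST(RHS), i.e. RHS ⇒* ε)
FIRST(')' d) = { ')' }
ε ∉ FIRST(')' d), so FOLLOW(F) is not added.
PREDICT(F → ')' d) = { ')' }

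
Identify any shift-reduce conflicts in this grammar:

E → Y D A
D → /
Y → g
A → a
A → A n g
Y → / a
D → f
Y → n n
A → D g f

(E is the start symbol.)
Yes — I10: [E → Y D A .] vs [A → A . n g]

Augment with E' → E and build the canonical LR(0) collection (I0 = CLOSURE({[E' → . E]}), then GOTO on every symbol after a dot until no new states appear). It has 18 states:
  I0: { [E → . Y D A], [E' → . E], [Y → . / a], [Y → . g], [Y → . n n] }  — shift
  I1: { [Y → / . a] }  — shift
  I2: { [E' → E .] }  — accept
  I3: { [D → . /], [D → . f], [E → Y . D A] }  — shift
  I4: { [Y → g .] }  — reduce
  I5: { [Y → n . n] }  — shift
  I6: { [Y → n n .] }  — reduce
  I7: { [D → / .] }  — reduce
  I8: { [A → . A n g], [A → . D g f], [A → . a], [D → . /], [D → . f], [E → Y D . A] }  — shift
  I9: { [D → f .] }  — reduce
  I10: { [A → A . n g], [E → Y D A .] }  — shift, reduce
  I11: { [A → D . g f] }  — shift
  I12: { [A → a .] }  — reduce
  I13: { [A → D g . f] }  — shift
  I14: { [A → D g f .] }  — reduce
  I15: { [A → A n . g] }  — shift
  I16: { [A → A n g .] }  — reduce
  I17: { [Y → / a .] }  — reduce

I10 contains reduce item [E → Y D A .] and shift item [A → A . n g] — shift-reduce conflict.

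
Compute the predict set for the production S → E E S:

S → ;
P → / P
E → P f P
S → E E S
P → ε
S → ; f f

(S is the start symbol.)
{ '/', 'f' }

PREDICT(S → E E S) = (FIRST(RHS) \ {ε}) ∪ (FOLLOW(S) if ε ∈ FIRST(RHS), i.e. RHS ⇒* ε)
FIRST(E) = { '/', 'f' }
FIRST(E E S) = { '/', 'f' }
ε ∉ FIRST(E E S), so FOLLOW(S) is not added.
PREDICT(S → E E S) = { '/', 'f' }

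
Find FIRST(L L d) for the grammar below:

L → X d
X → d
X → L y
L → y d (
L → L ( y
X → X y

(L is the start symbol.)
FIRST sets of the non-terminals involved (from the grammar, by fixed-point iteration):
  FIRST(L) = { 'd', 'y' }

To compute FIRST(L L d), process the symbols left to right:
Symbol L is a non-terminal. Add FIRST(L) \ {ε} = { 'd', 'y' }
L is not nullable (ε ∉ FIRST(L)), so stop here.
FIRST(L L d) = { 'd', 'y' }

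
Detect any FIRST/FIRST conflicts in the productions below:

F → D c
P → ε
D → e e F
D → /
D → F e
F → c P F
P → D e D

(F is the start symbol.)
Yes. F → D c / F → c P F on { 'c' }; D → e e F / D → F e on { 'e' }; D → '/' / D → F e on { '/' }

FIRST sets of the non-terminals at (or reachable through a nullable prefix from) the front of some alternative:
  FIRST(D) = { '/', 'c', 'e' }
  FIRST(F) = { '/', 'c', 'e' }

Productions for F:
  F → D c: FIRST = { '/', 'c', 'e' }
  F → c P F: FIRST = { 'c' }
Productions for P:
  P → ε: FIRST = { ε }
  P → D e D: FIRST = { '/', 'c', 'e' }
Productions for D:
  D → e e F: FIRST = { 'e' }
  D → /: FIRST = { '/' }
  D → F e: FIRST = { '/', 'c', 'e' }

Conflict for F: F → D c and F → c P F
  Overlap: { 'c' }
Conflict for D: D → e e F and D → F e
  Overlap: { 'e' }
Conflict for D: D → / and D → F e
  Overlap: { '/' }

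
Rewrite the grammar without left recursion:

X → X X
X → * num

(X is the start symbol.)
X → * num X'
X' → X X'
X' → ε

X is directly left-recursive. The standard transformation for
  A → A α₁ | ... | A α_m | β₁ | ... | β_n
is
  A  → β₁ A' | ... | β_n A'
  A' → α₁ A' | ... | α_m A' | ε

X → * num becomes X → * num X'
X → X X becomes X' → X X'
Add X' → ε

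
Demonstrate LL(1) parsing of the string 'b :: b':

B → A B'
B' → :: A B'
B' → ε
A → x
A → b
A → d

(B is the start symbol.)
Stack is shown with the top on the left.

Stack      Input     Action
---------------------------
B $        b :: b $  output B → A B'
A B' $     b :: b $  output A → b
b B' $     b :: b $  match 'b'
B' $       :: b $    output B' → :: A B'
:: A B' $  :: b $    match '::'
A B' $     b $       output A → b
b B' $     b $       match 'b'
B' $       $         output B' → ε
$          $         accept

The string is accepted.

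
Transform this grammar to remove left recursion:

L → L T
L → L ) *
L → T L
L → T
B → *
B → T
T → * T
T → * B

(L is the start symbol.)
L is directly left-recursive. The standard transformation for
  A → A α₁ | ... | A α_m | β₁ | ... | β_n
is
  A  → β₁ A' | ... | β_n A'
  A' → α₁ A' | ... | α_m A' | ε

L → T L becomes L → T L L'
L → T becomes L → T L'
L → L T becomes L' → T L'
L → L ) * becomes L' → ) * L'
Add L' → ε

Productions for other non-terminals are unchanged:
  B → *
  B → T
  T → * T
  T → * B

Resulting grammar:
L → T L L'
L → T L'
L' → T L'
L' → ) * L'
L' → ε
B → *
B → T
T → * T
T → * B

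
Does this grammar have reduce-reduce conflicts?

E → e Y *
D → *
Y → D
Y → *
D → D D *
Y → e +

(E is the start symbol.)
Yes — I3: [D → * .] vs [Y → * .]; I11: [D → * .] vs [D → D D * .]

A reduce-reduce conflict occurs when an LR(0) state has two complete items [A → α .] and [B → β .] — both call for a reduction, and with no lookahead the parser cannot choose between them.

Augment with E' → E and build the canonical LR(0) collection (I0 = CLOSURE({[E' → . E]}), then GOTO on every symbol after a dot until no new states appear). It has 12 states:
  I0: { [E → . e Y *], [E' → . E] }  — shift
  I1: { [E' → E .] }  — accept
  I2: { [D → . *], [D → . D D *], [E → e . Y *], [Y → . *], [Y → . D], [Y → . e +] }  — shift
  I3: { [D → * .], [Y → * .] }  — 2 reduces
  I4: { [D → . *], [D → . D D *], [D → D . D *], [Y → D .] }  — shift, reduce
  I5: { [E → e Y . *] }  — shift
  I6: { [Y → e . +] }  — shift
  I7: { [Y → e + .] }  — reduce
  I8: { [E → e Y * .] }  — reduce
  I9: { [D → * .] }  — reduce
  I10: { [D → . *], [D → . D D *], [D → D . D *], [D → D D . *] }  — shift
  I11: { [D → * .], [D → D D * .] }  — 2 reduces

I3 contains complete items [D → * .], [Y → * .] — reduce-reduce conflict.
I11 contains complete items [D → * .], [D → D D * .] — reduce-reduce conflict.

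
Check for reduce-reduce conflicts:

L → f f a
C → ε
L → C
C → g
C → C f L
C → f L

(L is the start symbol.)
No reduce-reduce conflicts

A reduce-reduce conflict occurs when an LR(0) state has two complete items [A → α .] and [B → β .] — both call for a reduction, and with no lookahead the parser cannot choose between them.

Augment with L' → L and build the canonical LR(0) collection (I0 = CLOSURE({[L' → . L]}), then GOTO on every symbol after a dot until no new states appear). It has 10 states:
  I0: { [C → . C f L], [C → . f L], [C → . g], [C → .], [L → . C], [L → . f f a], [L' → . L] }  — shift, reduce
  I1: { [C → C . f L], [L → C .] }  — shift, reduce
  I2: { [L' → L .] }  — accept
  I3: { [C → . C f L], [C → . f L], [C → . g], [C → .], [C → f . L], [L → . C], [L → . f f a], [L → f . f a] }  — shift, reduce
  I4: { [C → g .] }  — reduce
  I5: { [C → f L .] }  — reduce
  I6: { [C → . C f L], [C → . f L], [C → . g], [C → .], [C → f . L], [L → . C], [L → . f f a], [L → f . f a], [L → f f . a] }  — shift, reduce
  I7: { [L → f f a .] }  — reduce
  I8: { [C → . C f L], [C → . f L], [C → . g], [C → .], [C → C f . L], [L → . C], [L → . f f a] }  — shift, reduce
  I9: { [C → C f L .] }  — reduce

No state contains more than one complete item.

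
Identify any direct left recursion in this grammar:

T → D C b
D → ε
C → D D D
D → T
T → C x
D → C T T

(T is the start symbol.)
No direct left recursion

T → D C b: starts with D
D → ε: starts with ε
C → D D D: starts with D
D → T: starts with T
T → C x: starts with C
D → C T T: starts with C

No direct left recursion found.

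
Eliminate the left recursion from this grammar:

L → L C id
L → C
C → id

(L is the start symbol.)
L → C L'
L' → C id L'
L' → ε
C → id

L is directly left-recursive. The standard transformation for
  A → A α₁ | ... | A α_m | β₁ | ... | β_n
is
  A  → β₁ A' | ... | β_n A'
  A' → α₁ A' | ... | α_m A' | ε

L → C becomes L → C L'
L → L C id becomes L' → C id L'
Add L' → ε

Productions for other non-terminals are unchanged:
  C → id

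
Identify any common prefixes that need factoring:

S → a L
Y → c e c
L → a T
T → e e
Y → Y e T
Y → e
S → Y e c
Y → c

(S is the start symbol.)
Left-factoring is needed when two productions for the same non-terminal
share a common prefix on the right-hand side.

Productions for S:
  S → a L
  S → Y e c
Productions for Y:
  Y → c e c
  Y → Y e T
  Y → e
  Y → c

Found common prefix 'c' in productions for Y

Answer: Yes, Y has productions with common prefix 'c'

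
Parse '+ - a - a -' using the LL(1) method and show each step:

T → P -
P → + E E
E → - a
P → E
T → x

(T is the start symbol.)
LL(1) parsing maintains a stack (initially the start symbol over $) and the input. At each step: if the stack top is a terminal, match it against the current input token; if it is a non-terminal N, replace it with the RHS of M[N, lookahead] (the unique production whose predict set contains the lookahead).

Stack is shown with the top on the left.

Stack      Input          Action
--------------------------------
T $        + - a - a - $  output T → P -
P - $      + - a - a - $  output P → + E E
+ E E - $  + - a - a - $  match '+'
E E - $    - a - a - $    output E → - a
- a E - $  - a - a - $    match '-'
a E - $    a - a - $      match 'a'
E - $      - a - $        output E → - a
- a - $    - a - $        match '-'
a - $      a - $          match 'a'
- $        - $            match '-'
$          $              accept

The string is accepted.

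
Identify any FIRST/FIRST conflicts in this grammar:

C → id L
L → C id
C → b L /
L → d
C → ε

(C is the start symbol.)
A FIRST/FIRST conflict occurs when two productions N → α and N → β for the same non-terminal have FIRST(α) ∩ FIRST(β) ≠ ∅ (with ε ∈ FIRST of a nullable right-hand side, so two nullable alternatives also conflict).

FIRST sets of the non-terminals at (or reachable through a nullable prefix from) the front of some alternative:
  FIRST(C) = { 'b', 'id', ε }

Productions for C:
  C → id L: FIRST = { 'id' }
  C → b L /: FIRST = { 'b' }
  C → ε: FIRST = { ε }
Productions for L:
  L → C id: FIRST = { 'b', 'id' }
  L → d: FIRST = { 'd' }

All alternatives of each non-terminal have pairwise disjoint FIRST sets.

Answer: No FIRST/FIRST conflicts.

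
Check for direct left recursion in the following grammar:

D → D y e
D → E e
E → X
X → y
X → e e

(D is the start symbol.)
D → D y e: LEFT RECURSIVE (starts with D)
D → E e: starts with E
E → X: starts with X
X → y: starts with y
X → e e: starts with e

The grammar has direct left recursion on: D.

Answer: Yes, D is left-recursive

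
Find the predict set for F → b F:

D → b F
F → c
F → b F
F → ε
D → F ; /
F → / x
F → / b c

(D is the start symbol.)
PREDICT(F → b F) = (FIRST(RHS) \ {ε}) ∪ (FOLLOW(F) if ε ∈ FIRST(RHS), i.e. RHS ⇒* ε)
FIRST(b F) = { 'b' }
ε ∉ FIRST(b F), so FOLLOW(F) is not added.
PREDICT(F → b F) = { 'b' }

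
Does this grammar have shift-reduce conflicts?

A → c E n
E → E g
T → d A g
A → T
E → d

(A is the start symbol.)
A shift-reduce conflict occurs when an LR(0) state has both:
  - a complete (reduce) item [A → α .] (dot at the end), and
  - a shift item [B → β . c γ] (dot before a terminal).

Augment with A' → A and build the canonical LR(0) collection (I0 = CLOSURE({[A' → . A]}), then GOTO on every symbol after a dot until no new states appear). It has 11 states:
  I0: { [A → . T], [A → . c E n], [A' → . A], [T → . d A g] }  — shift
  I1: { [A' → A .] }  — accept
  I2: { [A → T .] }  — reduce
  I3: { [A → c . E n], [E → . E g], [E → . d] }  — shift
  I4: { [A → . T], [A → . c E n], [T → . d A g], [T → d . A g] }  — shift
  I5: { [T → d A . g] }  — shift
  I6: { [T → d A g .] }  — reduce
  I7: { [A → c E . n], [E → E . g] }  — shift
  I8: { [E → d .] }  — reduce
  I9: { [E → E g .] }  — reduce
  I10: { [A → c E n .] }  — reduce

No state contains both a complete item and a shift item.

Answer: No shift-reduce conflicts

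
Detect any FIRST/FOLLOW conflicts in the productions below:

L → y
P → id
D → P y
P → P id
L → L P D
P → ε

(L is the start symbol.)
A FIRST/FOLLOW conflict occurs when a non-terminal N has a nullable alternative N → β (β ⇒* ε) and another alternative N → α with FIRST(α) ∩ FOLLOW(N) ≠ ∅: on such a lookahead the parser cannot decide between expanding α and letting N vanish via β.

Nullable non-terminals: P.
FIRST sets used below: FIRST(P) = { 'id', ε }

P: nullable alternative(s) P → ε; FOLLOW(P) = { 'id', 'y' }
  P → id: FIRST \ {ε} = { 'id' } — overlaps FOLLOW(P) on { 'id' }: CONFLICT
  P → P id: FIRST \ {ε} = { 'id' } — overlaps FOLLOW(P) on { 'id' }: CONFLICT
  P → ε: FIRST \ {ε} = { } — this is the only nullable alternative, skip

D, L have no nullable alternative, so no FIRST/FOLLOW check is needed there.

So the grammar has 2 FIRST/FOLLOW conflicts (marked CONFLICT above).

Answer: Yes. P → id with FOLLOW(P) on { 'id' }; P → P id with FOLLOW(P) on { 'id' }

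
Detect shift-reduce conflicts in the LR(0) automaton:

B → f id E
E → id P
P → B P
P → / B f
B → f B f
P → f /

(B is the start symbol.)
No shift-reduce conflicts

A shift-reduce conflict occurs when an LR(0) state has both:
  - a complete (reduce) item [A → α .] (dot at the end), and
  - a shift item [B → β . c γ] (dot before a terminal).

Augment with B' → B and build the canonical LR(0) collection (I0 = CLOSURE({[B' → . B]}), then GOTO on every symbol after a dot until no new states appear). It has 16 states:
  I0: { [B → . f B f], [B → . f id E], [B' → . B] }  — shift
  I1: { [B' → B .] }  — accept
  I2: { [B → . f B f], [B → . f id E], [B → f . B f], [B → f . id E] }  — shift
  I3: { [B → f B . f] }  — shift
  I4: { [B → f id . E], [E → . id P] }  — shift
  I5: { [B → f id E .] }  — reduce
  I6: { [B → . f B f], [B → . f id E], [E → id . P], [P → . / B f], [P → . B P], [P → . f /] }  — shift
  I7: { [B → . f B f], [B → . f id E], [P → / . B f] }  — shift
  I8: { [B → . f B f], [B → . f id E], [P → . / B f], [P → . B P], [P → . f /], [P → B . P] }  — shift
  I9: { [E → id P .] }  — reduce
  I10: { [B → . f B f], [B → . f id E], [B → f . B f], [B → f . id E], [P → f . /] }  — shift
  I11: { [P → f / .] }  — reduce
  I12: { [P → B P .] }  — reduce
  I13: { [P → / B . f] }  — shift
  I14: { [P → / B f .] }  — reduce
  I15: { [B → f B f .] }  — reduce

No state contains both a complete item and a shift item.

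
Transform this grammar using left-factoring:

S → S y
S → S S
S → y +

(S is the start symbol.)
S → S S'
S' → y
S' → S
S → y +

Left-factoring transforms A → αβ₁ | αβ₂ into A → αA' and A' → β₁ | β₂
(α is the longest common prefix among the alternatives). Repeat until
no nonterminal has two alternatives with a common prefix.

Round 1: S has alternatives sharing prefix 'S'. Introduce S': S → S S'
  Add: S' → y
  Add: S' → S

No remaining common prefixes — done.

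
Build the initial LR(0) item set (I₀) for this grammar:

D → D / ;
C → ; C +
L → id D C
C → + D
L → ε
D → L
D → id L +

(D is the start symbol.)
First, augment the grammar with D' → D
I₀ = CLOSURE({ [D' → . D] }):
  [D' → . D] has the dot before D: add [D → . D / ;], [D → . L], [D → . id L +]
  [D → . L] has the dot before L: add [L → . id D C], [L → .]
No further items can be added.

I₀ = { [D → . D / ;], [D → . L], [D → . id L +], [D' → . D], [L → . id D C], [L → .] }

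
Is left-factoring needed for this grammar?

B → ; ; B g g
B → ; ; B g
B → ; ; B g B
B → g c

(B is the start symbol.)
Yes, B has productions with common prefix '; ; B g'

Left-factoring is needed when two productions for the same non-terminal
share a common prefix on the right-hand side.

Productions for B:
  B → ; ; B g g
  B → ; ; B g
  B → ; ; B g B
  B → g c

Found common prefix '; ; B g' in productions for B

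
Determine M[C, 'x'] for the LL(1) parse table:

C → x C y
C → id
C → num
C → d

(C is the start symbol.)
To find M[C, 'x'], we find productions for C where 'x' is in the predict set (PREDICT(N → α) = (FIRST(α) \ {ε}) ∪ (FOLLOW(N) if α ⇒* ε)).

C → x C y: PREDICT = { 'x' }
  'x' is in predict set, so this production goes in M[C, 'x']
C → id: PREDICT = { 'id' }
C → num: PREDICT = { 'num' }
C → d: PREDICT = { 'd' }

M[C, 'x'] = C → x C y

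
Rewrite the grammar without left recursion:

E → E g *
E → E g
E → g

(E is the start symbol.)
E is directly left-recursive. The standard transformation for
  A → A α₁ | ... | A α_m | β₁ | ... | β_n
is
  A  → β₁ A' | ... | β_n A'
  A' → α₁ A' | ... | α_m A' | ε

E → g becomes E → g E'
E → E g * becomes E' → g * E'
E → E g becomes E' → g E'
Add E' → ε

Resulting grammar:
E → g E'
E' → g * E'
E' → g E'
E' → ε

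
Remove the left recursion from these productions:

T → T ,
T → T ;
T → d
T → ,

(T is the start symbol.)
T → d T'
T → , T'
T' → , T'
T' → ; T'
T' → ε

T is directly left-recursive. The standard transformation for
  A → A α₁ | ... | A α_m | β₁ | ... | β_n
is
  A  → β₁ A' | ... | β_n A'
  A' → α₁ A' | ... | α_m A' | ε

T → d becomes T → d T'
T → , becomes T → , T'
T → T , becomes T' → , T'
T → T ; becomes T' → ; T'
Add T' → ε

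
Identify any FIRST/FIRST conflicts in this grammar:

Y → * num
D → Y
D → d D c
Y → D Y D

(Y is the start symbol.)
Yes. Y → '*' num / Y → D Y D on { '*' }; D → Y / D → d D c on { 'd' }

A FIRST/FIRST conflict occurs when two productions N → α and N → β for the same non-terminal have FIRST(α) ∩ FIRST(β) ≠ ∅ (with ε ∈ FIRST of a nullable right-hand side, so two nullable alternatives also conflict).

FIRST sets of the non-terminals at (or reachable through a nullable prefix from) the front of some alternative:
  FIRST(D) = { '*', 'd' }
  FIRST(Y) = { '*', 'd' }

Productions for Y:
  Y → * num: FIRST = { '*' }
  Y → D Y D: FIRST = { '*', 'd' }
Productions for D:
  D → Y: FIRST = { '*', 'd' }
  D → d D c: FIRST = { 'd' }

Conflict for Y: Y → * num and Y → D Y D
  Overlap: { '*' }
Conflict for D: D → Y and D → d D c
  Overlap: { 'd' }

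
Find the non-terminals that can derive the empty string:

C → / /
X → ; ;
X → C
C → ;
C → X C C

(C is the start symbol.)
There are no ε-productions, so no non-terminal can derive ε.
No non-terminals are nullable.

Answer: None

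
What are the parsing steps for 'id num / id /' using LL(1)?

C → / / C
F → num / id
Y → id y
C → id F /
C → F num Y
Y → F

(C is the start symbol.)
Stack is shown with the top on the left.

Stack         Input            Action
-------------------------------------
C $           id num / id / $  output C → id F /
id F / $      id num / id / $  match 'id'
F / $         num / id / $     output F → num / id
num / id / $  num / id / $     match 'num'
/ id / $      / id / $         match '/'
id / $        id / $           match 'id'
/ $           / $              match '/'
$             $                accept

The string is accepted.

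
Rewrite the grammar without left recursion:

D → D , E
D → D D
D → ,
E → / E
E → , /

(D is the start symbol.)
D → , D'
D' → , E D'
D' → D D'
D' → ε
E → / E
E → , /

D is directly left-recursive. The standard transformation for
  A → A α₁ | ... | A α_m | β₁ | ... | β_n
is
  A  → β₁ A' | ... | β_n A'
  A' → α₁ A' | ... | α_m A' | ε

D → , becomes D → , D'
D → D , E becomes D' → , E D'
D → D D becomes D' → D D'
Add D' → ε

Productions for other non-terminals are unchanged:
  E → / E
  E → , /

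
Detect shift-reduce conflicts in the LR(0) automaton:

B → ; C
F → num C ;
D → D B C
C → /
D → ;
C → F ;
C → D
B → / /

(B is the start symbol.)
A shift-reduce conflict occurs when an LR(0) state has both:
  - a complete (reduce) item [A → α .] (dot at the end), and
  - a shift item [B → β . c γ] (dot before a terminal).

Augment with B' → B and build the canonical LR(0) collection (I0 = CLOSURE({[B' → . B]}), then GOTO on every symbol after a dot until no new states appear). It has 16 states:
  I0: { [B → . / /], [B → . ; C], [B' → . B] }  — shift
  I1: { [B → / . /] }  — shift
  I2: { [B → ; . C], [C → . /], [C → . D], [C → . F ;], [D → . ;], [D → . D B C], [F → . num C ;] }  — shift
  I3: { [B' → B .] }  — accept
  I4: { [C → / .] }  — reduce
  I5: { [D → ; .] }  — reduce
  I6: { [B → ; C .] }  — reduce
  I7: { [B → . / /], [B → . ; C], [C → D .], [D → D . B C] }  — shift, reduce
  I8: { [C → F . ;] }  — shift
  I9: { [C → . /], [C → . D], [C → . F ;], [D → . ;], [D → . D B C], [F → . num C ;], [F → num . C ;] }  — shift
  I10: { [F → num C . ;] }  — shift
  I11: { [F → num C ; .] }  — reduce
  I12: { [C → F ; .] }  — reduce
  I13: { [C → . /], [C → . D], [C → . F ;], [D → . ;], [D → . D B C], [D → D B . C], [F → . num C ;] }  — shift
  I14: { [D → D B C .] }  — reduce
  I15: { [B → / / .] }  — reduce

I7 contains reduce item [C → D .] and shift items [B → . / /], [B → . ; C] — shift-reduce conflict.

Answer: Yes — I7: [C → D .] vs [B → . / /]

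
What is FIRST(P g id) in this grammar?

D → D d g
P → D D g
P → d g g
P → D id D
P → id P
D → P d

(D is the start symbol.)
FIRST sets of the non-terminals involved (from the grammar, by fixed-point iteration):
  FIRST(P) = { 'd', 'id' }

To compute FIRST(P g id), process the symbols left to right:
Symbol P is a non-terminal. Add FIRST(P) \ {ε} = { 'd', 'id' }
P is not nullable (ε ∉ FIRST(P)), so stop here.
FIRST(P g id) = { 'd', 'id' }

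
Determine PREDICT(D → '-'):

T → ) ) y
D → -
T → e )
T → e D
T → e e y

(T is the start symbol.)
PREDICT(D → '-') = (FIRST(RHS) \ {ε}) ∪ (FOLLOW(D) if ε ∈ FIRST(RHS), i.e. RHS ⇒* ε)
FIRST('-') = { '-' }
ε ∉ FIRST('-'), so FOLLOW(D) is not added.
PREDICT(D → '-') = { '-' }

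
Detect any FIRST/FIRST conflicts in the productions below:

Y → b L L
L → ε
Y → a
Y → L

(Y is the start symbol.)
No FIRST/FIRST conflicts.

FIRST sets of the non-terminals at (or reachable through a nullable prefix from) the front of some alternative:
  FIRST(L) = { ε }

Productions for Y:
  Y → b L L: FIRST = { 'b' }
  Y → a: FIRST = { 'a' }
  Y → L: FIRST = { ε }
L has only one production, so no FIRST/FIRST conflict is possible there.

All alternatives of each non-terminal have pairwise disjoint FIRST sets.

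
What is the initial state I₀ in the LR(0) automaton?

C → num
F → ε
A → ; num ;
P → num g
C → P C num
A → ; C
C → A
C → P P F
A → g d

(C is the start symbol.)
{ [A → . ; C], [A → . ; num ;], [A → . g d], [C → . A], [C → . P C num], [C → . P P F], [C → . num], [C' → . C], [P → . num g] }

First, augment the grammar with C' → C
I₀ = CLOSURE({ [C' → . C] }):
  [C' → . C] has the dot before C: add [C → . num], [C → . P C num], [C → . A], [C → . P P F]
  [C → . P C num] has the dot before P: add [P → . num g]
  [C → . A] has the dot before A: add [A → . ; num ;], [A → . ; C], [A → . g d]
No further items can be added.

I₀ = { [A → . ; C], [A → . ; num ;], [A → . g d], [C → . A], [C → . P C num], [C → . P P F], [C → . num], [C' → . C], [P → . num g] }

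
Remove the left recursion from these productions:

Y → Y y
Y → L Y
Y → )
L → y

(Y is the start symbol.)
Y → L Y Y'
Y → ) Y'
Y' → y Y'
Y' → ε
L → y

Y is directly left-recursive. The standard transformation for
  A → A α₁ | ... | A α_m | β₁ | ... | β_n
is
  A  → β₁ A' | ... | β_n A'
  A' → α₁ A' | ... | α_m A' | ε

Y → L Y becomes Y → L Y Y'
Y → ) becomes Y → ) Y'
Y → Y y becomes Y' → y Y'
Add Y' → ε

Productions for other non-terminals are unchanged:
  L → y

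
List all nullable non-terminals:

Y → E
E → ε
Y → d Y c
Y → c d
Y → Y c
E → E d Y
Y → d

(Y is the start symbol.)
{ 'E', 'Y' }

A non-terminal is nullable if it can derive ε (the empty string): either it has an ε-production, or it has a production whose right-hand side consists entirely of nullable non-terminals.

ε-productions: E → ε
So E is immediately nullable.
Y → E: every symbol on the right is nullable, so Y is nullable too.
Every non-terminal is now nullable.
Nullable = { 'E', 'Y' }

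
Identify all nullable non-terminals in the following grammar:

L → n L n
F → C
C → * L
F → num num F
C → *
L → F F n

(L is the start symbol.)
A non-terminal is nullable if it can derive ε (the empty string): either it has an ε-production, or it has a production whose right-hand side consists entirely of nullable non-terminals.

There are no ε-productions, so no non-terminal can derive ε.
No non-terminals are nullable.

Answer: None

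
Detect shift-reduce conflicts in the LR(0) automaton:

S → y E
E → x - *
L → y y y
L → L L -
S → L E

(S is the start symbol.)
Augment with S' → S and build the canonical LR(0) collection (I0 = CLOSURE({[S' → . S]}), then GOTO on every symbol after a dot until no new states appear). It has 14 states:
  I0: { [L → . L L -], [L → . y y y], [S → . L E], [S → . y E], [S' → . S] }  — shift
  I1: { [E → . x - *], [L → . L L -], [L → . y y y], [L → L . L -], [S → L . E] }  — shift
  I2: { [S' → S .] }  — accept
  I3: { [E → . x - *], [L → y . y y], [S → y . E] }  — shift
  I4: { [S → y E .] }  — reduce
  I5: { [E → x . - *] }  — shift
  I6: { [L → y y . y] }  — shift
  I7: { [L → y y y .] }  — reduce
  I8: { [E → x - . *] }  — shift
  I9: { [E → x - * .] }  — reduce
  I10: { [S → L E .] }  — reduce
  I11: { [L → . L L -], [L → . y y y], [L → L . L -], [L → L L . -] }  — shift
  I12: { [L → y . y y] }  — shift
  I13: { [L → L L - .] }  — reduce

No state contains both a complete item and a shift item.

Answer: No shift-reduce conflicts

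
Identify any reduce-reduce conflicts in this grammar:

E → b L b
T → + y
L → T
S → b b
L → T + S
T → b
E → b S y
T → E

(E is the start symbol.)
Yes — I9: [S → b b .] vs [T → b .]

Augment with E' → E and build the canonical LR(0) collection (I0 = CLOSURE({[E' → . E]}), then GOTO on every symbol after a dot until no new states appear). It has 17 states:
  I0: { [E → . b L b], [E → . b S y], [E' → . E] }  — shift
  I1: { [E' → E .] }  — accept
  I2: { [E → . b L b], [E → . b S y], [E → b . L b], [E → b . S y], [L → . T + S], [L → . T], [S → . b b], [T → . + y], [T → . E], [T → . b] }  — shift
  I3: { [T → + . y] }  — shift
  I4: { [T → E .] }  — reduce
  I5: { [E → b L . b] }  — shift
  I6: { [E → b S . y] }  — shift
  I7: { [L → T . + S], [L → T .] }  — shift, reduce
  I8: { [E → . b L b], [E → . b S y], [E → b . L b], [E → b . S y], [L → . T + S], [L → . T], [S → . b b], [S → b . b], [T → . + y], [T → . E], [T → . b], [T → b .] }  — shift, reduce
  I9: { [E → . b L b], [E → . b S y], [E → b . L b], [E → b . S y], [L → . T + S], [L → . T], [S → . b b], [S → b . b], [S → b b .], [T → . + y], [T → . E], [T → . b], [T → b .] }  — shift, 2 reduces
  I10: { [L → T + . S], [S → . b b] }  — shift
  I11: { [L → T + S .] }  — reduce
  I12: { [S → b . b] }  — shift
  I13: { [S → b b .] }  — reduce
  I14: { [E → b S y .] }  — reduce
  I15: { [E → b L b .] }  — reduce
  I16: { [T → + y .] }  — reduce

I9 contains complete items [S → b b .], [T → b .] — reduce-reduce conflict.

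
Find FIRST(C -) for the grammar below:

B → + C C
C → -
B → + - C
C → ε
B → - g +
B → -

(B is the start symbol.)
{ '-' }

FIRST sets of the non-terminals involved (from the grammar, by fixed-point iteration):
  FIRST(C) = { '-', ε }

To compute FIRST(C -), process the symbols left to right:
Symbol C is a non-terminal. Add FIRST(C) \ {ε} = { '-' }
C is nullable (ε ∈ FIRST(C)), continue to the next symbol.
Symbol - is a terminal. Add '-' and stop.
FIRST(C -) = { '-' }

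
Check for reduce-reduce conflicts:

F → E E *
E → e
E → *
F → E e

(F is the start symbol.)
A reduce-reduce conflict occurs when an LR(0) state has two complete items [A → α .] and [B → β .] — both call for a reduction, and with no lookahead the parser cannot choose between them.

Augment with F' → F and build the canonical LR(0) collection (I0 = CLOSURE({[F' → . F]}), then GOTO on every symbol after a dot until no new states appear). It has 8 states:
  I0: { [E → . *], [E → . e], [F → . E E *], [F → . E e], [F' → . F] }  — shift
  I1: { [E → * .] }  — reduce
  I2: { [E → . *], [E → . e], [F → E . E *], [F → E . e] }  — shift
  I3: { [F' → F .] }  — accept
  I4: { [E → e .] }  — reduce
  I5: { [F → E E . *] }  — shift
  I6: { [E → e .], [F → E e .] }  — 2 reduces
  I7: { [F → E E * .] }  — reduce

I6 contains complete items [E → e .], [F → E e .] — reduce-reduce conflict.

Answer: Yes — I6: [E → e .] vs [F → E e .]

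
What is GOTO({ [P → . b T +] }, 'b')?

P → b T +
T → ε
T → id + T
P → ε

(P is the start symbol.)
{ [P → b . T +], [T → . id + T], [T → .] }

GOTO(I, 'b') = CLOSURE({ [A → αX.β] : [A → α.Xβ] ∈ I, X = 'b' })

Items with dot before 'b', with the dot advanced:
  [P → . b T +] → [P → b . T +]
Closure of the advanced items:
  [P → b . T +] has the dot before T: add [T → .], [T → . id + T]

GOTO = { [P → b . T +], [T → . id + T], [T → .] }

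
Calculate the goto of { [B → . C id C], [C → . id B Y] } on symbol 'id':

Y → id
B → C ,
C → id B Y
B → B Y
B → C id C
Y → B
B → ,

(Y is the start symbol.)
{ [B → . ,], [B → . B Y], [B → . C ,], [B → . C id C], [C → . id B Y], [C → id . B Y] }

GOTO(I, 'id') = CLOSURE({ [A → αX.β] : [A → α.Xβ] ∈ I, X = 'id' })

Items with dot before 'id', with the dot advanced:
  [C → . id B Y] → [C → id . B Y]
Closure of the advanced items:
  [C → id . B Y] has the dot before B: add [B → . C ,], [B → . B Y], [B → . C id C], [B → . ,]
  [B → . C ,] has the dot before C: add [C → . id B Y]

GOTO = { [B → . ,], [B → . B Y], [B → . C ,], [B → . C id C], [C → . id B Y], [C → id . B Y] }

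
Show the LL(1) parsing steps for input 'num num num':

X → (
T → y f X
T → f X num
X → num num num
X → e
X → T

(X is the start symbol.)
LL(1) parsing maintains a stack (initially the start symbol over $) and the input. At each step: if the stack top is a terminal, match it against the current input token; if it is a non-terminal N, replace it with the RHS of M[N, lookahead] (the unique production whose predict set contains the lookahead).

Stack is shown with the top on the left.

Stack          Input          Action
------------------------------------
X $            num num num $  output X → num num num
num num num $  num num num $  match 'num'
num num $      num num $      match 'num'
num $          num $          match 'num'
$              $              accept

The string is accepted.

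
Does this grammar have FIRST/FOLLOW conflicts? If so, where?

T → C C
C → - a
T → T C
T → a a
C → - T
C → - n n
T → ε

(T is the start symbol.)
Yes. T → C C with FOLLOW(T) on { '-' }; T → T C with FOLLOW(T) on { '-' }

A FIRST/FOLLOW conflict occurs when a non-terminal N has a nullable alternative N → β (β ⇒* ε) and another alternative N → α with FIRST(α) ∩ FOLLOW(N) ≠ ∅: on such a lookahead the parser cannot decide between expanding α and letting N vanish via β.

Nullable non-terminals: T.
FIRST sets used below: FIRST(C) = { '-' }, FIRST(T) = { '-', 'a', ε }

T: nullable alternative(s) T → ε; FOLLOW(T) = { $, '-' }
  T → C C: FIRST \ {ε} = { '-' } — overlaps FOLLOW(T) on { '-' }: CONFLICT
  T → T C: FIRST \ {ε} = { '-', 'a' } — overlaps FOLLOW(T) on { '-' }: CONFLICT
  T → a a: FIRST \ {ε} = { 'a' } — disjoint from FOLLOW(T)
  T → ε: FIRST \ {ε} = { } — this is the only nullable alternative, skip

C has no nullable alternative, so no FIRST/FOLLOW check is needed there.

So the grammar has 2 FIRST/FOLLOW conflicts (marked CONFLICT above).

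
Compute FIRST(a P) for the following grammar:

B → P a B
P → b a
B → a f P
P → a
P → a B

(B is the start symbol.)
To compute FIRST(a P), process the symbols left to right:
Symbol a is a terminal. Add 'a' and stop.
FIRST(a P) = { 'a' }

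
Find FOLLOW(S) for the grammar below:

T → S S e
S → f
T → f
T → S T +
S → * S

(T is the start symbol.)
In T → S S e: S is followed by S e, add FIRST(S e) \ {ε} = { '*', 'f' }
In T → S S e: S is followed by e, add FIRST(e) \ {ε} = { 'e' }
In T → S T +: S is followed by T '+', add FIRST(T '+') \ {ε} = { '*', 'f' }
In S → * S: S is at the end; this adds FOLLOW(S) to itself — nothing new

Taking the union: FOLLOW(S) = { '*', 'e', 'f' }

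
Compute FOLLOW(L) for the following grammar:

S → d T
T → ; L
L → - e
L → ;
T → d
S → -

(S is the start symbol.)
To compute FOLLOW(L), find every occurrence of L on a right-hand side N → α L β: add FIRST(β) \ {ε}, and if β is empty or nullable also add FOLLOW(N). Iterate to a fixed point.

In T → ; L: L is at the end, add FOLLOW(T)

The FOLLOW sets referred to above (computed the same way, to a fixed point):
  FOLLOW(T) = { $ }

Taking the union: FOLLOW(L) = { $ }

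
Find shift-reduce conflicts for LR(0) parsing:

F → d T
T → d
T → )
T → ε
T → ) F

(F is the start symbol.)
A shift-reduce conflict occurs when an LR(0) state has both:
  - a complete (reduce) item [A → α .] (dot at the end), and
  - a shift item [B → β . c γ] (dot before a terminal).

Augment with F' → F and build the canonical LR(0) collection (I0 = CLOSURE({[F' → . F]}), then GOTO on every symbol after a dot until no new states appear). It has 7 states:
  I0: { [F → . d T], [F' → . F] }  — shift
  I1: { [F' → F .] }  — accept
  I2: { [F → d . T], [T → . ) F], [T → . )], [T → . d], [T → .] }  — shift, reduce
  I3: { [F → . d T], [T → ) . F], [T → ) .] }  — shift, reduce
  I4: { [F → d T .] }  — reduce
  I5: { [T → d .] }  — reduce
  I6: { [T → ) F .] }  — reduce

I2 contains reduce item [T → .] and shift items [T → . )], [T → . ) F], [T → . d] — shift-reduce conflict.
I3 contains reduce item [T → ) .] and shift item [F → . d T] — shift-reduce conflict.

Answer: Yes — I2: [T → .] vs [T → . )]; I3: [T → ) .] vs [F → . d T]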